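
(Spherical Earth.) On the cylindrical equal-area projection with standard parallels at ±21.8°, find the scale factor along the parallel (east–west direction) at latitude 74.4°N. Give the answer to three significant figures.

A cylindrical equal-area projection with standard parallel φ₀ has meridian scale h = cos φ / cos φ₀ and parallel scale k = cos φ₀ / cos φ (so areas are preserved, h·k = 1).
k = cos 21.8° / cos 74.4° = 0.9285/0.2689 = 3.453.

3.45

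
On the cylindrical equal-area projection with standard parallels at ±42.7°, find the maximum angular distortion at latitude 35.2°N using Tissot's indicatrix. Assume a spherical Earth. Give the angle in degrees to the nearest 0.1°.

12.1°

For cylindrical equal-area with standard parallel φ₀, h = cos φ / cos φ₀ and k = cos φ₀ / cos φ, so h·k = 1.
At 35.2°: h = 1.112, k = 0.8994; principal scales a = 1.112, b = 0.8994.
sin(ω/2) = (a − b)/(a + b) = 0.2125/2.011 = 0.1057, so ω = 2 arcsin(0.1057) ≈ 12.1°.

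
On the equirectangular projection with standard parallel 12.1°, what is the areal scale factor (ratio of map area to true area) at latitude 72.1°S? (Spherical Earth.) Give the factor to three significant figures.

In the equirectangular projection with standard parallel φ₀ = 12.1° (x = Rλ cos φ₀, y = Rφ), meridians are true-scale (h = 1) and the parallel scale is k = cos φ₀ / cos φ.
Areal scale = h·k = 1 × cos φ₀ / cos φ; at 72.1°, h = 1.000, k = 3.181, so h·k = 3.181.

3.18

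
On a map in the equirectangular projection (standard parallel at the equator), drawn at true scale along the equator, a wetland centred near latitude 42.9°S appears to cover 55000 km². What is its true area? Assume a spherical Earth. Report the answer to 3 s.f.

40300 km²

For the equirectangular projection with φ₀ = 0 (plate carrée), h = 1 along meridians and k = sec φ along parallels.
Areal scale = h·k = 1 × sec φ; at 42.9°, h = 1.000, k = 1.365, so h·k = 1.365.
True area = apparent / (areal scale) = 55000 / 1.365 ≈ 40300 km².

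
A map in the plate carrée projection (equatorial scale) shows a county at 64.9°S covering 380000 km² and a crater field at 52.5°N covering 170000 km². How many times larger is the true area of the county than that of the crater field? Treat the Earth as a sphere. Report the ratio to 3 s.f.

Plate carrée has h = 1 and k = sec φ, giving areal scale sec φ; true area = (apparent area) · cos φ.
True area of county: 380000 × cos(64.9°) = 380000 × 0.4242 = 161200 km².
True area of crater field: 170000 × cos(52.5°) = 170000 × 0.6088 = 103500 km².
Ratio = 161200 / 103500 ≈ 1.56.

1.56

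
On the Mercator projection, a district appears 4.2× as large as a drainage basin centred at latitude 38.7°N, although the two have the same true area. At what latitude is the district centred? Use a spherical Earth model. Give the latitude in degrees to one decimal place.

67.6°

On Mercator, (apparent₁)/(apparent₂) = sec²φ₁ / sec²φ₂ when true areas are equal.
cos²φ₂ / cos²φ₁ = 4.2  ⇒  cos φ₁ = cos 38.7° / √4.2 = 0.7804/2.049 = 0.3808.
φ₁ = arccos(0.3808) ≈ 67.6°.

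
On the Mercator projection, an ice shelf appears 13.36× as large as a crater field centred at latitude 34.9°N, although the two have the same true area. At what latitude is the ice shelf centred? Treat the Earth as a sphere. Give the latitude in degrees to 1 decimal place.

77.0°

On Mercator, (apparent₁)/(apparent₂) = sec²φ₁ / sec²φ₂ when true areas are equal.
cos²φ₂ / cos²φ₁ = 13.36  ⇒  cos φ₁ = cos 34.9° / √13.36 = 0.8202/3.655 = 0.2244.
φ₁ = arccos(0.2244) ≈ 77.0°.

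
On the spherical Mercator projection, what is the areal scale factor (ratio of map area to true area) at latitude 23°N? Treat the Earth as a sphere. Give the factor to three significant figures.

Mercator is conformal, so the point scale is isotropic: h = k = sec φ = 1/cos φ.
Areal scale = k² = sec²φ = 1/cos²(23°) = 1/0.9205² = 1.180.

1.18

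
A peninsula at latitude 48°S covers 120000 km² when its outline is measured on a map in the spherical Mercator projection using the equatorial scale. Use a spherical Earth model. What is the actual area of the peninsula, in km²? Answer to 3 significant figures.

Mercator is conformal, so the point scale is isotropic: h = k = sec φ = 1/cos φ.
Areal scale = k² = sec²φ = 1/cos²(48°) = 1/0.6691² = 2.233.
True area = apparent / (areal scale) = 120000 / 2.233 ≈ 53700 km².

53700 km²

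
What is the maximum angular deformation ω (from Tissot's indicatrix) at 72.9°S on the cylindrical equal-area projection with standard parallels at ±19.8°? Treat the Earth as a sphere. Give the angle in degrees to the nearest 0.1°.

Cylindrical equal-area (φ₀ = 19.8°): h = cos φ / cos 19.8° along meridians, k = cos 19.8° / cos φ along parallels; h·k = 1.
At 72.9°: h = 0.3125, k = 3.200; principal scales a = 3.200, b = 0.3125.
sin(ω/2) = (a − b)/(a + b) = 2.887/3.512 = 0.8220, so ω = 2 arcsin(0.8220) ≈ 110.6°.

110.6°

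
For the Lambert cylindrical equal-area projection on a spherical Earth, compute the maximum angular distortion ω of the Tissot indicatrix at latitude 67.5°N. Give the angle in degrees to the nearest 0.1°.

96.2°

The Lambert cylindrical equal-area projection is the cylindrical equal-area projection with its standard parallel at the equator (φ₀ = 0). Cylindrical equal-area (φ₀ = 0°): h = cos φ / cos 0° along meridians, k = cos 0° / cos φ along parallels; h·k = 1.
At 67.5°: h = 0.3827, k = 2.613; principal scales a = 2.613, b = 0.3827.
sin(ω/2) = (a − b)/(a + b) = 2.230/2.996 = 0.7445, so ω = 2 arcsin(0.7445) ≈ 96.2°.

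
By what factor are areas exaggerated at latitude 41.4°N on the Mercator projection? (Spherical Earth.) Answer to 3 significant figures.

The Mercator projection is conformal; its linear scale factor is the same in every direction and equals sec φ = 1/cos φ.
Areal scale = k² = sec²φ = 1/cos²(41.4°) = 1/0.7501² = 1.777.

1.78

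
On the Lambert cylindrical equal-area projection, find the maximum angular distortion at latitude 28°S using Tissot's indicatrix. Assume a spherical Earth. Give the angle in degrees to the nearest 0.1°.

The Lambert cylindrical equal-area projection is the cylindrical equal-area projection with its standard parallel at the equator (φ₀ = 0). A cylindrical equal-area projection with standard parallel φ₀ has meridian scale h = cos φ / cos φ₀ and parallel scale k = cos φ₀ / cos φ (so areas are preserved, h·k = 1).
At 28°: h = 0.8829, k = 1.133; principal scales a = 1.133, b = 0.8829.
sin(ω/2) = (a − b)/(a + b) = 0.2496/2.016 = 0.1239, so ω = 2 arcsin(0.1239) ≈ 14.2°.

14.2°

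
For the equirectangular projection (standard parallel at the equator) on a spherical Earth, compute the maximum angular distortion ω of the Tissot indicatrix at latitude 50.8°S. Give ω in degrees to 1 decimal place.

Plate carrée maps x = Rλ, y = Rφ. The meridian scale is h = 1 and the parallel scale is k = 1/cos φ = sec φ.
At 50.8°: h = 1.000, k = 1.582; principal scales a = 1.582, b = 1.000.
sin(ω/2) = (a − b)/(a + b) = 0.5822/2.582 = 0.2255, so ω = 2 arcsin(0.2255) ≈ 26.1°.

26.1°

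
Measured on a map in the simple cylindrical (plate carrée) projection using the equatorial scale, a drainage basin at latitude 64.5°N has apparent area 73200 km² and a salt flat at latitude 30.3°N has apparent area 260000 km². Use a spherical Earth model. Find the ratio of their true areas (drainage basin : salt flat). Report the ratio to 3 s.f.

0.140

Plate carrée has h = 1 and k = sec φ, giving areal scale sec φ; true area = (apparent area) · cos φ.
True area of drainage basin: 73200 × cos(64.5°) = 73200 × 0.4305 = 31510 km².
True area of salt flat: 260000 × cos(30.3°) = 260000 × 0.8634 = 224500 km².
Ratio = 31510 / 224500 ≈ 0.140.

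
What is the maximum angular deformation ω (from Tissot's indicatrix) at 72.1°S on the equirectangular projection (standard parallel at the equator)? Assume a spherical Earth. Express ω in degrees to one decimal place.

64.0°

For the equirectangular projection with φ₀ = 0 (plate carrée), h = 1 along meridians and k = sec φ along parallels.
At 72.1°: h = 1.000, k = 3.254; principal scales a = 3.254, b = 1.000.
sin(ω/2) = (a − b)/(a + b) = 2.254/4.254 = 0.5298, so ω = 2 arcsin(0.5298) ≈ 64.0°.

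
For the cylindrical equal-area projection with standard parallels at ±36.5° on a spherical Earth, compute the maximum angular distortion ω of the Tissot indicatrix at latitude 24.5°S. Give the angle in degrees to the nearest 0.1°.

For cylindrical equal-area with standard parallel φ₀, h = cos φ / cos φ₀ and k = cos φ₀ / cos φ, so h·k = 1.
At 24.5°: h = 1.132, k = 0.8834; principal scales a = 1.132, b = 0.8834.
sin(ω/2) = (a − b)/(a + b) = 0.2486/2.015 = 0.1233, so ω = 2 arcsin(0.1233) ≈ 14.2°.

14.2°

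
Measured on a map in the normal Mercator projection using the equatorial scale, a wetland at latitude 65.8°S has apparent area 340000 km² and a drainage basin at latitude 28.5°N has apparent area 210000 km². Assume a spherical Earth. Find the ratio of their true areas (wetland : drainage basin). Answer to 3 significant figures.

Since Mercator area scale is 1/cos²φ, the true area equals the apparent area multiplied by cos²φ.
True area of wetland: 340000 × cos²(65.8°) = 340000 × 0.1680 = 57130 km².
True area of drainage basin: 210000 × cos²(28.5°) = 210000 × 0.7723 = 162200 km².
Ratio = 57130 / 162200 ≈ 0.352.

0.352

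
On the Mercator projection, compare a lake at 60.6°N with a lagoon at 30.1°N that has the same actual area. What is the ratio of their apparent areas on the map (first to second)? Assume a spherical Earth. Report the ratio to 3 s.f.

3.11

Mercator areal scale is sec²φ.
At 60.6°: sec²(60.6°) = 1/0.4909² = 4.150.
At 30.1°: sec²(30.1°) = 1/0.8652² = 1.336.
Ratio = 4.150/1.336 = cos²(30.1°)/cos²(60.6°) ≈ 3.11.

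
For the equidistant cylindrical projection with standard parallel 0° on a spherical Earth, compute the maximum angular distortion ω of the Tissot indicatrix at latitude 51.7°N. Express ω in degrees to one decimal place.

27.2°

Plate carrée maps x = Rλ, y = Rφ. The meridian scale is h = 1 and the parallel scale is k = 1/cos φ = sec φ.
At 51.7°: h = 1.000, k = 1.613; principal scales a = 1.613, b = 1.000.
sin(ω/2) = (a − b)/(a + b) = 0.6135/2.613 = 0.2347, so ω = 2 arcsin(0.2347) ≈ 27.2°.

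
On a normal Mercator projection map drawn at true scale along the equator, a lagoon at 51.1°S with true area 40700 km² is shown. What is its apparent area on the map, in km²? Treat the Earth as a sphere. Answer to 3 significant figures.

The Mercator projection is conformal; its linear scale factor is the same in every direction and equals sec φ = 1/cos φ.
Areal scale = k² = sec²φ = 1/cos²(51.1°) = 1/0.6280² = 2.536.
Apparent area = 40700 × 2.536 ≈ 103000 km².

103000 km²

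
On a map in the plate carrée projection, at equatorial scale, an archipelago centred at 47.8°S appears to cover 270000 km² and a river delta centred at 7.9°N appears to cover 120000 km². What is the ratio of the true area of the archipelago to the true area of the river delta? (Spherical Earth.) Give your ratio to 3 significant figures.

Plate carrée has h = 1 and k = sec φ, giving areal scale sec φ; true area = (apparent area) · cos φ.
True area of archipelago: 270000 × cos(47.8°) = 270000 × 0.6717 = 181400 km².
True area of river delta: 120000 × cos(7.9°) = 120000 × 0.9905 = 118900 km².
Ratio = 181400 / 118900 ≈ 1.53.

1.53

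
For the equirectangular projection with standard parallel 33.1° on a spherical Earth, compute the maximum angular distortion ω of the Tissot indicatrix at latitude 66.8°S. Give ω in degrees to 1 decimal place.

42.2°

With standard parallel φ₀ = 33.1°, the equirectangular projection gives x = Rλ cos φ₀, y = Rφ, so h = 1 and k = cos 33.1° / cos φ.
At 66.8°: h = 1.000, k = 2.127; principal scales a = 2.127, b = 1.000.
sin(ω/2) = (a − b)/(a + b) = 1.127/3.127 = 0.3603, so ω = 2 arcsin(0.3603) ≈ 42.2°.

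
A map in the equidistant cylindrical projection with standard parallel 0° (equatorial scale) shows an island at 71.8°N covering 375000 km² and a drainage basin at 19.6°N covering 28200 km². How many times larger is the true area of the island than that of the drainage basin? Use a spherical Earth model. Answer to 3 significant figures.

On the plate carrée, areal scale = h·k = 1 × sec φ, so true area = apparent × cos φ.
True area of island: 375000 × cos(71.8°) = 375000 × 0.3123 = 117100 km².
True area of drainage basin: 28200 × cos(19.6°) = 28200 × 0.9421 = 26570 km².
Ratio = 117100 / 26570 ≈ 4.41.

4.41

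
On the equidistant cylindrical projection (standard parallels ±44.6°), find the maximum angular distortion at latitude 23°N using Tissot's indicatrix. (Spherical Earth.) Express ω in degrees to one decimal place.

The equidistant cylindrical projection with φ₀ = 44.6° has h = 1 (meridians true) and k = cos φ₀ / cos φ along parallels.
At 23°: h = 1.000, k = 0.7735; principal scales a = 1.000, b = 0.7735.
sin(ω/2) = (a − b)/(a + b) = 0.2265/1.774 = 0.1277, so ω = 2 arcsin(0.1277) ≈ 14.7°.

14.7°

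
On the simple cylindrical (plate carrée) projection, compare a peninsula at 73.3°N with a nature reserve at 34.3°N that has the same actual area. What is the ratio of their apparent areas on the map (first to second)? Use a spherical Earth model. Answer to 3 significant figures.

2.87

For the equirectangular projection with φ₀ = 0 (plate carrée), h = 1 along meridians and k = sec φ along parallels.
Areal scale at 73.3°: h·k = 1.000 × 3.480 = 3.480.
Areal scale at 34.3°: h·k = 1.000 × 1.211 = 1.211.
Ratio = 3.480/1.211 ≈ 2.87.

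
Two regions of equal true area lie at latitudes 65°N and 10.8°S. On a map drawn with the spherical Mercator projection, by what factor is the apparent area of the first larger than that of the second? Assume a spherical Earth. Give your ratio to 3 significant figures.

5.40

Mercator areal scale is sec²φ.
At 65°: sec²(65°) = 1/0.4226² = 5.599.
At 10.8°: sec²(10.8°) = 1/0.9823² = 1.036.
Ratio = 5.599/1.036 = cos²(10.8°)/cos²(65°) ≈ 5.40.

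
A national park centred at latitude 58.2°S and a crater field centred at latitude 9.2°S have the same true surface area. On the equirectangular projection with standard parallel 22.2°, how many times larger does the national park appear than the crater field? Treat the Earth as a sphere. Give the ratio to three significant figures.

With standard parallel φ₀ = 22.2°, the equirectangular projection gives x = Rλ cos φ₀, y = Rφ, so h = 1 and k = cos 22.2° / cos φ.
Areal scale at 58.2°: h·k = 1.000 × 1.757 = 1.757.
Areal scale at 9.2°: h·k = 1.000 × 0.9379 = 0.9379.
Ratio = 1.757/0.9379 ≈ 1.87.

1.87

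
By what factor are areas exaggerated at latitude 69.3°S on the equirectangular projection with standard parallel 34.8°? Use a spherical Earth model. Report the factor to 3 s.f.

2.32

In the equirectangular projection with standard parallel φ₀ = 34.8° (x = Rλ cos φ₀, y = Rφ), meridians are true-scale (h = 1) and the parallel scale is k = cos φ₀ / cos φ.
Areal scale = h·k = 1 × cos φ₀ / cos φ; at 69.3°, h = 1.000, k = 2.323, so h·k = 2.323.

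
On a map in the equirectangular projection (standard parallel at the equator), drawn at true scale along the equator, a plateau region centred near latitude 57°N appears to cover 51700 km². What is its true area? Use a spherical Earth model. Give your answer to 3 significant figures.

Plate carrée maps x = Rλ, y = Rφ. The meridian scale is h = 1 and the parallel scale is k = 1/cos φ = sec φ.
Areal scale = h·k = 1 × sec φ; at 57°, h = 1.000, k = 1.836, so h·k = 1.836.
True area = apparent / (areal scale) = 51700 / 1.836 ≈ 28200 km².

28200 km²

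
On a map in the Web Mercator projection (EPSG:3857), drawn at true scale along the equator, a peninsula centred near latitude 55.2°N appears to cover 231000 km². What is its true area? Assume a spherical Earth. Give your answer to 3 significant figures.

75200 km²

Mercator is conformal, so the point scale is isotropic: h = k = sec φ = 1/cos φ.
Areal scale = k² = sec²φ = 1/cos²(55.2°) = 1/0.5707² = 3.070.
True area = apparent / (areal scale) = 231000 / 3.070 ≈ 75200 km².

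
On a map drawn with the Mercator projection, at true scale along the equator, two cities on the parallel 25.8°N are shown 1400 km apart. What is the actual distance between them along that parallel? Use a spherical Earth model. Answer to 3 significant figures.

1260 km

For Mercator, h = k = sec φ (a conformal cylindrical projection has a single point scale, 1/cos φ).
Along the parallel at 25.8°, map distances are exaggerated by k = sec 25.8° = 1.111.
True distance = 1400 / 1.111 = 1400 × cos 25.8° ≈ 1260 km.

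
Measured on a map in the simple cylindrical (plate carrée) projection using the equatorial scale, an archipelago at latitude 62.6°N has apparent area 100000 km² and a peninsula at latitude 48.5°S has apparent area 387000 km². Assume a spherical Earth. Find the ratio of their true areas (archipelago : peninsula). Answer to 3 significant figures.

0.179

On the plate carrée, areal scale = h·k = 1 × sec φ, so true area = apparent × cos φ.
True area of archipelago: 100000 × cos(62.6°) = 100000 × 0.4602 = 46020 km².
True area of peninsula: 387000 × cos(48.5°) = 387000 × 0.6626 = 256400 km².
Ratio = 46020 / 256400 ≈ 0.179.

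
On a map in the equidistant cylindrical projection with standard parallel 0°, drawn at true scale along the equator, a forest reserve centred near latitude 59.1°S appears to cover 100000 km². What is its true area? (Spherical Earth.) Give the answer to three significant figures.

For the equirectangular projection with φ₀ = 0 (plate carrée), h = 1 along meridians and k = sec φ along parallels.
Areal scale = h·k = 1 × sec φ; at 59.1°, h = 1.000, k = 1.947, so h·k = 1.947.
True area = apparent / (areal scale) = 100000 / 1.947 ≈ 51400 km².

51400 km²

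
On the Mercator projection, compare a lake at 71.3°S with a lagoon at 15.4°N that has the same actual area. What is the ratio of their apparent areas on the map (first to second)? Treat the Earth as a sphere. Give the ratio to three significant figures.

Mercator areal scale is sec²φ.
At 71.3°: sec²(71.3°) = 1/0.3206² = 9.728.
At 15.4°: sec²(15.4°) = 1/0.9641² = 1.076.
Ratio = 9.728/1.076 = cos²(15.4°)/cos²(71.3°) ≈ 9.04.

9.04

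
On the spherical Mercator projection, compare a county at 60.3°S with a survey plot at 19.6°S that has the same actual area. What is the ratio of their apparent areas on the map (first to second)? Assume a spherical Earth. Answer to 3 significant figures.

On Mercator, area is exaggerated by sec²φ = 1/cos²φ.
At 60.3°: sec²(60.3°) = 1/0.4955² = 4.074.
At 19.6°: sec²(19.6°) = 1/0.9421² = 1.127.
Ratio = 4.074/1.127 = cos²(19.6°)/cos²(60.3°) ≈ 3.62.

3.62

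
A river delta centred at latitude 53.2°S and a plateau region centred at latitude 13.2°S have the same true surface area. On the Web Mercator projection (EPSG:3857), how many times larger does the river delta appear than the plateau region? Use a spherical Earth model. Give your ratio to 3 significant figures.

2.64

Mercator is conformal with k = sec φ, so areal scale = k² = sec²φ.
At 53.2°: sec²(53.2°) = 1/0.5990² = 2.787.
At 13.2°: sec²(13.2°) = 1/0.9736² = 1.055.
Ratio = 2.787/1.055 = cos²(13.2°)/cos²(53.2°) ≈ 2.64.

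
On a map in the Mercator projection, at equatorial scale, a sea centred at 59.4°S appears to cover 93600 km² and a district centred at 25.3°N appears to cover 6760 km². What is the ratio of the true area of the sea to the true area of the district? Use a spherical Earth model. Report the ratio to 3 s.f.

4.39

On Mercator the areal scale is sec²φ, so true area = apparent × cos²φ.
True area of sea: 93600 × cos²(59.4°) = 93600 × 0.2591 = 24250 km².
True area of district: 6760 × cos²(25.3°) = 6760 × 0.8174 = 5525 km².
Ratio = 24250 / 5525 ≈ 4.39.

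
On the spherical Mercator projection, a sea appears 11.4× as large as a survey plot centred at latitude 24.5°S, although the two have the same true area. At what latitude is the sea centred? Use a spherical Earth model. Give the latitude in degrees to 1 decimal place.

For equal true areas on Mercator, apparent areas scale as sec²φ, so the ratio is cos²φ₂ / cos²φ₁.
cos²φ₂ / cos²φ₁ = 11.4  ⇒  cos φ₁ = cos 24.5° / √11.4 = 0.9100/3.376 = 0.2695.
φ₁ = arccos(0.2695) ≈ 74.4°.

74.4°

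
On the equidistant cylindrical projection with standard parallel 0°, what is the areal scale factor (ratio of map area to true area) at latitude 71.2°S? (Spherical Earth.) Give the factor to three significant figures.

3.10

Plate carrée maps x = Rλ, y = Rφ. The meridian scale is h = 1 and the parallel scale is k = 1/cos φ = sec φ.
Areal scale = h·k = 1 × sec φ; at 71.2°, h = 1.000, k = 3.103, so h·k = 3.103.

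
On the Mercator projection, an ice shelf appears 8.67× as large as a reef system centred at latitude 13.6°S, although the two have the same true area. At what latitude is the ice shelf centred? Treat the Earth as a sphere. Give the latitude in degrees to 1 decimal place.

70.7°

Mercator areal scale is sec²φ, so apparent-area ratio = sec²φ₁ / sec²φ₂ = cos²φ₂ / cos²φ₁.
cos²φ₂ / cos²φ₁ = 8.67  ⇒  cos φ₁ = cos 13.6° / √8.67 = 0.9720/2.944 = 0.3301.
φ₁ = arccos(0.3301) ≈ 70.7°.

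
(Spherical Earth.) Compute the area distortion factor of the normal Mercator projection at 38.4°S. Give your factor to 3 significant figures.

1.63

For Mercator, h = k = sec φ (a conformal cylindrical projection has a single point scale, 1/cos φ).
Areal scale = k² = sec²φ = 1/cos²(38.4°) = 1/0.7837² = 1.628.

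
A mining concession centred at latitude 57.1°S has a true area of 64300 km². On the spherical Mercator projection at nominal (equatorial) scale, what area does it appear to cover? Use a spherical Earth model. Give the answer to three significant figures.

Mercator is conformal, so the point scale is isotropic: h = k = sec φ = 1/cos φ.
Areal scale = k² = sec²φ = 1/cos²(57.1°) = 1/0.5432² = 3.389.
Apparent area = 64300 × 3.389 ≈ 218000 km².

218000 km²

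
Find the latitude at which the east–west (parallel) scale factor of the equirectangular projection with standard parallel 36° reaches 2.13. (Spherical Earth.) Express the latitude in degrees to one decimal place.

In the equirectangular projection with standard parallel φ₀ = 36° (x = Rλ cos φ₀, y = Rφ), meridians are true-scale (h = 1) and the parallel scale is k = cos φ₀ / cos φ.
k = cos φ₀ / cos φ = 2.13  ⇒  cos φ = cos 36° / 2.13 = 0.3798.
φ = arccos(0.3798) ≈ 67.7°.

67.7°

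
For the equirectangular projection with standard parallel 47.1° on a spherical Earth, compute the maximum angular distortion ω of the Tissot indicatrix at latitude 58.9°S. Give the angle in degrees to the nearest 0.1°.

15.8°

The equidistant cylindrical projection with φ₀ = 47.1° has h = 1 (meridians true) and k = cos φ₀ / cos φ along parallels.
At 58.9°: h = 1.000, k = 1.318; principal scales a = 1.318, b = 1.000.
sin(ω/2) = (a − b)/(a + b) = 0.3179/2.318 = 0.1371, so ω = 2 arcsin(0.1371) ≈ 15.8°.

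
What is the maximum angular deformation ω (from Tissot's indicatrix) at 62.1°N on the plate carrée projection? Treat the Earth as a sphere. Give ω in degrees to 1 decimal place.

42.5°

In the plate carrée (x = Rλ, y = Rφ), meridians are true-scale (h = 1) and parallels are stretched by k = sec φ.
At 62.1°: h = 1.000, k = 2.137; principal scales a = 2.137, b = 1.000.
sin(ω/2) = (a − b)/(a + b) = 1.137/3.137 = 0.3625, so ω = 2 arcsin(0.3625) ≈ 42.5°.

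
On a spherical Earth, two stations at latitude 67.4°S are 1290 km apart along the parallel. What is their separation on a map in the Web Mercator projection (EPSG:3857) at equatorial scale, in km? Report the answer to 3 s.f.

For Mercator, h = k = sec φ (a conformal cylindrical projection has a single point scale, 1/cos φ).
Along the parallel, k = sec 67.4° = 1/0.3843 = 2.602.
Map distance = 1290 × 2.602 ≈ 3360 km.

3360 km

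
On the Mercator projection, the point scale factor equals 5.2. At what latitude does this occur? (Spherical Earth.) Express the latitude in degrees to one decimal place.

78.9°

Mercator scale is k = sec φ = 1/cos φ.
1/cos φ = 5.2  ⇒  cos φ = 0.1923  ⇒  φ = arccos(0.1923) ≈ 78.9°.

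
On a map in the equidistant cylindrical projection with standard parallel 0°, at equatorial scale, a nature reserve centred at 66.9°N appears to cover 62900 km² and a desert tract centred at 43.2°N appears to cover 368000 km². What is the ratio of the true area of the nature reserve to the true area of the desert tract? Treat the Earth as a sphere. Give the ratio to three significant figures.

0.0920

Plate carrée has h = 1 and k = sec φ, giving areal scale sec φ; true area = (apparent area) · cos φ.
True area of nature reserve: 62900 × cos(66.9°) = 62900 × 0.3923 = 24680 km².
True area of desert tract: 368000 × cos(43.2°) = 368000 × 0.7290 = 268300 km².
Ratio = 24680 / 268300 ≈ 0.0920.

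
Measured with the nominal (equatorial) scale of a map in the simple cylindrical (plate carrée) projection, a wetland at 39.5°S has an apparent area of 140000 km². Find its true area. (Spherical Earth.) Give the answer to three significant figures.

108000 km²

For the equirectangular projection with φ₀ = 0 (plate carrée), h = 1 along meridians and k = sec φ along parallels.
Areal scale = h·k = 1 × sec φ; at 39.5°, h = 1.000, k = 1.296, so h·k = 1.296.
True area = apparent / (areal scale) = 140000 / 1.296 ≈ 108000 km².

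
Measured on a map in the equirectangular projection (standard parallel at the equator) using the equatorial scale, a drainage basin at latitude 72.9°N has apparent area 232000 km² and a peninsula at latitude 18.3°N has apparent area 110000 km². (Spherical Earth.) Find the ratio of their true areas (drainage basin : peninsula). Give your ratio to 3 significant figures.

0.653

Plate carrée has h = 1 and k = sec φ, giving areal scale sec φ; true area = (apparent area) · cos φ.
True area of drainage basin: 232000 × cos(72.9°) = 232000 × 0.2940 = 68220 km².
True area of peninsula: 110000 × cos(18.3°) = 110000 × 0.9494 = 104400 km².
Ratio = 68220 / 104400 ≈ 0.653.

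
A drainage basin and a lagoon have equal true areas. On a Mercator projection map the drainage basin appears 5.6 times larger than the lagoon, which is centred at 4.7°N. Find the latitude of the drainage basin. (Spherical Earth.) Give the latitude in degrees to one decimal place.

Mercator areal scale is sec²φ, so apparent-area ratio = sec²φ₁ / sec²φ₂ = cos²φ₂ / cos²φ₁.
cos²φ₂ / cos²φ₁ = 5.6  ⇒  cos φ₁ = cos 4.7° / √5.6 = 0.9966/2.366 = 0.4212.
φ₁ = arccos(0.4212) ≈ 65.1°.

65.1°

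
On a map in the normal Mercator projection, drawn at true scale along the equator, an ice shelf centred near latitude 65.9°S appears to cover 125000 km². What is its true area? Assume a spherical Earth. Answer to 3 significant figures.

Mercator is conformal, so the point scale is isotropic: h = k = sec φ = 1/cos φ.
Areal scale = k² = sec²φ = 1/cos²(65.9°) = 1/0.4083² = 5.998.
True area = apparent / (areal scale) = 125000 / 5.998 ≈ 20800 km².

20800 km²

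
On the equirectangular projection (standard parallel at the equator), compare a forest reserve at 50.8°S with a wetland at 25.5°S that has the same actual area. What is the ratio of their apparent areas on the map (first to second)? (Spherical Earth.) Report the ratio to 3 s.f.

For the equirectangular projection with φ₀ = 0 (plate carrée), h = 1 along meridians and k = sec φ along parallels.
Areal scale at 50.8°: h·k = 1.000 × 1.582 = 1.582.
Areal scale at 25.5°: h·k = 1.000 × 1.108 = 1.108.
Ratio = 1.582/1.108 ≈ 1.43.

1.43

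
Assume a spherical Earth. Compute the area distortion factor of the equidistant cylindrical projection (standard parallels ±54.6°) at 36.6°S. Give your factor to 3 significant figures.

With standard parallel φ₀ = 54.6°, the equirectangular projection gives x = Rλ cos φ₀, y = Rφ, so h = 1 and k = cos 54.6° / cos φ.
Areal scale = h·k = 1 × cos φ₀ / cos φ; at 36.6°, h = 1.000, k = 0.7216, so h·k = 0.7216.

0.722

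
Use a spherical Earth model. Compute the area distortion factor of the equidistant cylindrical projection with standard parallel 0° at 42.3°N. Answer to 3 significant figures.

1.35

In the plate carrée (x = Rλ, y = Rφ), meridians are true-scale (h = 1) and parallels are stretched by k = sec φ.
Areal scale = h·k = 1 × sec φ; at 42.3°, h = 1.000, k = 1.352, so h·k = 1.352.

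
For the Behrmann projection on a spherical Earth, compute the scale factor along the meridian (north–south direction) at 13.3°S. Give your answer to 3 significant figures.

1.12

Behrmann is a cylindrical equal-area projection with standard parallels at ±30°. A cylindrical equal-area projection with standard parallel φ₀ has meridian scale h = cos φ / cos φ₀ and parallel scale k = cos φ₀ / cos φ (so areas are preserved, h·k = 1).
h = cos 13.3° / cos 30° = 0.9732/0.8660 = 1.124.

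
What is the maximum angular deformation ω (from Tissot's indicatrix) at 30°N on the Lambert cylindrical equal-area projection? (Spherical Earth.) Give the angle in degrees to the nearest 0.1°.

The Lambert cylindrical equal-area projection is the cylindrical equal-area projection with its standard parallel at the equator (φ₀ = 0). For cylindrical equal-area with standard parallel φ₀, h = cos φ / cos φ₀ and k = cos φ₀ / cos φ, so h·k = 1.
At 30°: h = 0.8660, k = 1.155; principal scales a = 1.155, b = 0.8660.
sin(ω/2) = (a − b)/(a + b) = 0.2887/2.021 = 0.1429, so ω = 2 arcsin(0.1429) ≈ 16.4°.

16.4°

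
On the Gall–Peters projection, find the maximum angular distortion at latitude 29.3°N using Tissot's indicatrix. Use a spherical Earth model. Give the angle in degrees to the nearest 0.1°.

23.9°

Gall–Peters is a cylindrical equal-area projection with standard parallels at ±45°. A cylindrical equal-area projection with standard parallel φ₀ has meridian scale h = cos φ / cos φ₀ and parallel scale k = cos φ₀ / cos φ (so areas are preserved, h·k = 1).
At 29.3°: h = 1.233, k = 0.8108; principal scales a = 1.233, b = 0.8108.
sin(ω/2) = (a − b)/(a + b) = 0.4225/2.044 = 0.2067, so ω = 2 arcsin(0.2067) ≈ 23.9°.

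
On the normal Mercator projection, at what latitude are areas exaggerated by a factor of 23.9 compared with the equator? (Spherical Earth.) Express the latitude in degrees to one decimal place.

Mercator areal scale is sec²φ.
sec²φ = 23.9  ⇒  cos²φ = 0.04184  ⇒  cos φ = 0.2046.
φ = arccos(0.2046) ≈ 78.2°.

78.2°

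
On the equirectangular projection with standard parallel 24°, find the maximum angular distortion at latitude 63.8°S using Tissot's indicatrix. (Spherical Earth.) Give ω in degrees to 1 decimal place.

The equidistant cylindrical projection with φ₀ = 24° has h = 1 (meridians true) and k = cos φ₀ / cos φ along parallels.
At 63.8°: h = 1.000, k = 2.069; principal scales a = 2.069, b = 1.000.
sin(ω/2) = (a − b)/(a + b) = 1.069/3.069 = 0.3484, so ω = 2 arcsin(0.3484) ≈ 40.8°.

40.8°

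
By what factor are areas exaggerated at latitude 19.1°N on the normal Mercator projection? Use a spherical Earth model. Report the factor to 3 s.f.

1.12

For Mercator, h = k = sec φ (a conformal cylindrical projection has a single point scale, 1/cos φ).
Areal scale = k² = sec²φ = 1/cos²(19.1°) = 1/0.9449² = 1.120.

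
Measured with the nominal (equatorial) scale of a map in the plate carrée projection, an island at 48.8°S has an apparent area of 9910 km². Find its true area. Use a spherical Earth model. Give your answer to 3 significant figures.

6530 km²

In the plate carrée (x = Rλ, y = Rφ), meridians are true-scale (h = 1) and parallels are stretched by k = sec φ.
Areal scale = h·k = 1 × sec φ; at 48.8°, h = 1.000, k = 1.518, so h·k = 1.518.
True area = apparent / (areal scale) = 9910 / 1.518 ≈ 6530 km².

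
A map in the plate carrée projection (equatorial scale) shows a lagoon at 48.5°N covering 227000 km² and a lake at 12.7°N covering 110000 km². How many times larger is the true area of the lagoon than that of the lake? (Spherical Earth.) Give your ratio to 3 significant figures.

1.40

Plate carrée has h = 1 and k = sec φ, giving areal scale sec φ; true area = (apparent area) · cos φ.
True area of lagoon: 227000 × cos(48.5°) = 227000 × 0.6626 = 150400 km².
True area of lake: 110000 × cos(12.7°) = 110000 × 0.9755 = 107300 km².
Ratio = 150400 / 107300 ≈ 1.40.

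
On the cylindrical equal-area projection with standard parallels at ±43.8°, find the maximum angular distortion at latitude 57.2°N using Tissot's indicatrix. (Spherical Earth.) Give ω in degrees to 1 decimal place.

32.4°

A cylindrical equal-area projection with standard parallel φ₀ has meridian scale h = cos φ / cos φ₀ and parallel scale k = cos φ₀ / cos φ (so areas are preserved, h·k = 1).
At 57.2°: h = 0.7505, k = 1.332; principal scales a = 1.332, b = 0.7505.
sin(ω/2) = (a − b)/(a + b) = 0.5818/2.083 = 0.2793, so ω = 2 arcsin(0.2793) ≈ 32.4°.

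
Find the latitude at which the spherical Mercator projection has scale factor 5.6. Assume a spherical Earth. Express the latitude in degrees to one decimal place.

Mercator scale is k = sec φ = 1/cos φ.
1/cos φ = 5.6  ⇒  cos φ = 0.1786  ⇒  φ = arccos(0.1786) ≈ 79.7°.

79.7°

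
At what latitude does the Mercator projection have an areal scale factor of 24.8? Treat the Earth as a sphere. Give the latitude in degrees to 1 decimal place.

78.4°

Mercator areal scale is sec²φ.
sec²φ = 24.8  ⇒  cos²φ = 0.04032  ⇒  cos φ = 0.2008.
φ = arccos(0.2008) ≈ 78.4°.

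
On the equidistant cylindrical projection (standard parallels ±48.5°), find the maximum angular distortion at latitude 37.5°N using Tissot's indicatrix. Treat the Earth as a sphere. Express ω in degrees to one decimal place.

10.3°

In the equirectangular projection with standard parallel φ₀ = 48.5° (x = Rλ cos φ₀, y = Rφ), meridians are true-scale (h = 1) and the parallel scale is k = cos φ₀ / cos φ.
At 37.5°: h = 1.000, k = 0.8352; principal scales a = 1.000, b = 0.8352.
sin(ω/2) = (a − b)/(a + b) = 0.1648/1.835 = 0.08979, so ω = 2 arcsin(0.08979) ≈ 10.3°.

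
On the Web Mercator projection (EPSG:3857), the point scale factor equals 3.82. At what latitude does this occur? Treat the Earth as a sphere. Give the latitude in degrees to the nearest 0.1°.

Mercator scale is k = sec φ = 1/cos φ.
1/cos φ = 3.82  ⇒  cos φ = 0.2618  ⇒  φ = arccos(0.2618) ≈ 74.8°.

74.8°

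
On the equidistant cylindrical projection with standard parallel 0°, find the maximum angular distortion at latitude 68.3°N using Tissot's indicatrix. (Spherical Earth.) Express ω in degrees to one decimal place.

54.8°

For the equirectangular projection with φ₀ = 0 (plate carrée), h = 1 along meridians and k = sec φ along parallels.
At 68.3°: h = 1.000, k = 2.705; principal scales a = 2.705, b = 1.000.
sin(ω/2) = (a − b)/(a + b) = 1.705/3.705 = 0.4601, so ω = 2 arcsin(0.4601) ≈ 54.8°.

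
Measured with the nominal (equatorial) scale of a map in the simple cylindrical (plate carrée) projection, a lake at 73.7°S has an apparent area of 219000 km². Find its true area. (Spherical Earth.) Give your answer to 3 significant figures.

61500 km²

Plate carrée maps x = Rλ, y = Rφ. The meridian scale is h = 1 and the parallel scale is k = 1/cos φ = sec φ.
Areal scale = h·k = 1 × sec φ; at 73.7°, h = 1.000, k = 3.563, so h·k = 3.563.
True area = apparent / (areal scale) = 219000 / 3.563 ≈ 61500 km².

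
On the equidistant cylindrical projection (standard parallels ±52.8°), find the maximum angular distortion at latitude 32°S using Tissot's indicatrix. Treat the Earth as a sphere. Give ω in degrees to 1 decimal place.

19.3°

The equidistant cylindrical projection with φ₀ = 52.8° has h = 1 (meridians true) and k = cos φ₀ / cos φ along parallels.
At 32°: h = 1.000, k = 0.7129; principal scales a = 1.000, b = 0.7129.
sin(ω/2) = (a − b)/(a + b) = 0.2871/1.713 = 0.1676, so ω = 2 arcsin(0.1676) ≈ 19.3°.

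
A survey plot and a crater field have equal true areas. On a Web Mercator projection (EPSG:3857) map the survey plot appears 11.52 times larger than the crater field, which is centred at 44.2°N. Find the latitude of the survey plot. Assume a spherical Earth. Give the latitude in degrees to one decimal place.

For equal true areas on Mercator, apparent areas scale as sec²φ, so the ratio is cos²φ₂ / cos²φ₁.
cos²φ₂ / cos²φ₁ = 11.52  ⇒  cos φ₁ = cos 44.2° / √11.52 = 0.7169/3.394 = 0.2112.
φ₁ = arccos(0.2112) ≈ 77.8°.

77.8°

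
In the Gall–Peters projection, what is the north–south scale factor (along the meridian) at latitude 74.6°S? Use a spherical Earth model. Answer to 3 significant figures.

0.376

Gall–Peters is a cylindrical equal-area projection with standard parallels at ±45°. For cylindrical equal-area with standard parallel φ₀, h = cos φ / cos φ₀ and k = cos φ₀ / cos φ, so h·k = 1.
h = cos 74.6° / cos 45° = 0.2656/0.7071 = 0.3756.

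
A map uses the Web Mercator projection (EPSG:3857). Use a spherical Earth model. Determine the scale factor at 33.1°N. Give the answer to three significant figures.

Mercator is conformal, so the point scale is isotropic: h = k = sec φ = 1/cos φ.
k = 1/cos 33.1° = 1/0.8377 = 1.194.

1.19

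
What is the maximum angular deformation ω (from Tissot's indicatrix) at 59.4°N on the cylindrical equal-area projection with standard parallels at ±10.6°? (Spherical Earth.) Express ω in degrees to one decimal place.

70.5°

For cylindrical equal-area with standard parallel φ₀, h = cos φ / cos φ₀ and k = cos φ₀ / cos φ, so h·k = 1.
At 59.4°: h = 0.5179, k = 1.931; principal scales a = 1.931, b = 0.5179.
sin(ω/2) = (a − b)/(a + b) = 1.413/2.449 = 0.5770, so ω = 2 arcsin(0.5770) ≈ 70.5°.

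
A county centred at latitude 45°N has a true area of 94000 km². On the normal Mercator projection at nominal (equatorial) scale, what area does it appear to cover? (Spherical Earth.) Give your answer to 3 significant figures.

188000 km²

For Mercator, h = k = sec φ (a conformal cylindrical projection has a single point scale, 1/cos φ).
Areal scale = k² = sec²φ = 1/cos²(45°) = 1/0.7071² = 2.000.
Apparent area = 94000 × 2.000 ≈ 188000 km².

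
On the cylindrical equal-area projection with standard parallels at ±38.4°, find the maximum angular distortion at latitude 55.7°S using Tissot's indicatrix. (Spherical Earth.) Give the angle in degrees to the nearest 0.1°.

37.1°

A cylindrical equal-area projection with standard parallel φ₀ has meridian scale h = cos φ / cos φ₀ and parallel scale k = cos φ₀ / cos φ (so areas are preserved, h·k = 1).
At 55.7°: h = 0.7191, k = 1.391; principal scales a = 1.391, b = 0.7191.
sin(ω/2) = (a − b)/(a + b) = 0.6716/2.110 = 0.3183, so ω = 2 arcsin(0.3183) ≈ 37.1°.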